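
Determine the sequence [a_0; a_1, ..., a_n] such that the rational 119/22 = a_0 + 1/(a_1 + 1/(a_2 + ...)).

Run the Euclidean algorithm on 119 and 22; the successive quotients are the partial quotients a_0, a_1, ... (each step inverts the fractional part left over by the previous one):
  119 = 5*22 + 9, so a_0 = 5.
  22 = 2*9 + 4, so a_1 = 2.
  9 = 2*4 + 1, so a_2 = 2.
  4 = 4*1 + 0, so a_3 = 4.
The remainder reaches 0 after 4 divisions, so the expansion has 4 partial quotients, read off in order.

[5; 2, 2, 4]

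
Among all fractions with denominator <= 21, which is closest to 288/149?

29/15

Expand x = 288/149 as a continued fraction with the Euclidean algorithm:
  288 = 1*149 + 139, so a_0 = 1.
  149 = 1*139 + 10, so a_1 = 1.
  139 = 13*10 + 9, so a_2 = 13.
  10 = 1*9 + 1, so a_3 = 1.
  9 = 9*1 + 0, so a_4 = 9.
so x = [1; 1, 13, 1, 9].
Convergents (p_i = a_i*p_{i-1} + p_{i-2}, q_i = a_i*q_{i-1} + q_{i-2} with p_{-2}=0, p_{-1}=1, q_{-2}=1, q_{-1}=0), until the denominator exceeds 21:
  i=0: a_0=1, p_0 = 1*1 + 0 = 1, q_0 = 1*0 + 1 = 1.
  i=1: a_1=1, p_1 = 1*1 + 1 = 2, q_1 = 1*1 + 0 = 1.
  i=2: a_2=13, p_2 = 13*2 + 1 = 27, q_2 = 13*1 + 1 = 14.
  i=3: a_3=1, p_3 = 1*27 + 2 = 29, q_3 = 1*14 + 1 = 15.
  i=4: a_4=9, p_4 = 9*29 + 27 = 288, q_4 = 9*15 + 14 = 149.
q_4 = 149 > 21, so the last convergent with denominator <= 21 is p_3/q_3 = 29/15.
The closest fraction with denominator <= 21 is either p_3/q_3 or the intermediate fraction (k*p_3 + p_2)/(k*q_3 + q_2) with the largest k >= 1 whose denominator stays <= 21; these approach x as k grows, and every other convergent or intermediate fraction in range is farther away.
Largest k: floor((21 - q_2)/q_3) = floor((21 - 14)/15) = 0.
Since k = 0, no intermediate fraction beyond p_3/q_3 has denominator <= 21, so the convergent 29/15 is the closest (its error is |288*15 - 29*149|/(149*15) = 1/2235).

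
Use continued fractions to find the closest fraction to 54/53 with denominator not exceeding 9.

1/1

Expand x = 54/53 as a continued fraction with the Euclidean algorithm:
  54 = 1*53 + 1, so a_0 = 1.
  53 = 53*1 + 0, so a_1 = 53.
so x = [1; 53].
Convergents (p_i = a_i*p_{i-1} + p_{i-2}, q_i = a_i*q_{i-1} + q_{i-2} with p_{-2}=0, p_{-1}=1, q_{-2}=1, q_{-1}=0), until the denominator exceeds 9:
  i=0: a_0=1, p_0 = 1*1 + 0 = 1, q_0 = 1*0 + 1 = 1.
  i=1: a_1=53, p_1 = 53*1 + 1 = 54, q_1 = 53*1 + 0 = 53.
q_1 = 53 > 9, so the last convergent with denominator <= 9 is p_0/q_0 = 1/1.
The closest fraction with denominator <= 9 is either p_0/q_0 or the intermediate fraction (k*p_0 + p_{-1})/(k*q_0 + q_{-1}) with the largest k >= 1 whose denominator stays <= 9; these approach x as k grows, and every other convergent or intermediate fraction in range is farther away.
Largest k: floor((9 - q_{-1})/q_0) = floor((9 - 0)/1) = 9 (using the seeds p_{-1} = 1, q_{-1} = 0).
That gives (9*1 + 1)/(9*1 + 0) = 10/9.
Compare the errors: |x - 1/1| = |54*1 - 1*53|/(53*1) = 1/53, and |x - 10/9| = |54*9 - 10*53|/(53*9) = 44/477.
Cross-multiplying, 1*477 = 477 < 2332 = 44*53, so 1/53 is smaller: the convergent 1/1 is closer to x than 10/9.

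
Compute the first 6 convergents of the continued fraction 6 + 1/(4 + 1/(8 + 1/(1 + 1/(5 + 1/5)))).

Using the convergent recurrence p_i = a_i*p_{i-1} + p_{i-2}, q_i = a_i*q_{i-1} + q_{i-2} with p_{-2}=0, p_{-1}=1, q_{-2}=1, q_{-1}=0:
  i=0: a_0=6, p_0 = 6*1 + 0 = 6, q_0 = 6*0 + 1 = 1.
  i=1: a_1=4, p_1 = 4*6 + 1 = 25, q_1 = 4*1 + 0 = 4.
  i=2: a_2=8, p_2 = 8*25 + 6 = 206, q_2 = 8*4 + 1 = 33.
  i=3: a_3=1, p_3 = 1*206 + 25 = 231, q_3 = 1*33 + 4 = 37.
  i=4: a_4=5, p_4 = 5*231 + 206 = 1361, q_4 = 5*37 + 33 = 218.
  i=5: a_5=5, p_5 = 5*1361 + 231 = 7036, q_5 = 5*218 + 37 = 1127.

6/1, 25/4, 206/33, 231/37, 1361/218, 7036/1127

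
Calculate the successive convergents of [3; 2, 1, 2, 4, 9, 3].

3/1, 7/2, 10/3, 27/8, 118/35, 1089/323, 3385/1004

Using the convergent recurrence p_i = a_i*p_{i-1} + p_{i-2}, q_i = a_i*q_{i-1} + q_{i-2} with p_{-2}=0, p_{-1}=1, q_{-2}=1, q_{-1}=0:
  i=0: a_0=3, p_0 = 3*1 + 0 = 3, q_0 = 3*0 + 1 = 1.
  i=1: a_1=2, p_1 = 2*3 + 1 = 7, q_1 = 2*1 + 0 = 2.
  i=2: a_2=1, p_2 = 1*7 + 3 = 10, q_2 = 1*2 + 1 = 3.
  i=3: a_3=2, p_3 = 2*10 + 7 = 27, q_3 = 2*3 + 2 = 8.
  i=4: a_4=4, p_4 = 4*27 + 10 = 118, q_4 = 4*8 + 3 = 35.
  i=5: a_5=9, p_5 = 9*118 + 27 = 1089, q_5 = 9*35 + 8 = 323.
  i=6: a_6=3, p_6 = 3*1089 + 118 = 3385, q_6 = 3*323 + 35 = 1004.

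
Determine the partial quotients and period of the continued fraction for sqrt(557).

Write x_i = (sqrt(557) + m_i)/d_i with (m_0, d_0) = (0, 1). a_0 = floor(sqrt(557)) = 23, since 23^2 = 529 <= 557 < 576 = 24^2.
Iterate m_{i+1} = d_i*a_i - m_i, d_{i+1} = (557 - m_{i+1}^2)/d_i, a_{i+1} = floor((a_0 + m_{i+1})/d_{i+1}):
  m_1 = 1*23 - 0 = 23, d_1 = (557 - 23^2)/1 = 28/1 = 28, a_1 = floor((23 + 23)/28) = 1.
  m_2 = 28*1 - 23 = 5, d_2 = (557 - 5^2)/28 = 532/28 = 19, a_2 = floor((23 + 5)/19) = 1.
  m_3 = 19*1 - 5 = 14, d_3 = (557 - 14^2)/19 = 361/19 = 19, a_3 = floor((23 + 14)/19) = 1.
  m_4 = 19*1 - 14 = 5, d_4 = (557 - 5^2)/19 = 532/19 = 28, a_4 = floor((23 + 5)/28) = 1.
  m_5 = 28*1 - 5 = 23, d_5 = (557 - 23^2)/28 = 28/28 = 1, a_5 = floor((23 + 23)/1) = 46.
  m_6 = 1*46 - 23 = 23, d_6 = (557 - 23^2)/1 = 28/1 = 28: (m_6, d_6) = (m_1, d_1) = (23, 28), so from here the quotients repeat a_1, ..., a_5; the period length is 5.
Hence the expansion of sqrt(557) is a_0 = 23 followed by the repeating block 1, 1, 1, 1, 46 (period 5).

[23; (1, 1, 1, 1, 46)]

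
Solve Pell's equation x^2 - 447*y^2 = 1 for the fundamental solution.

(x, y) = (148, 7)

First expand sqrt(447) as a continued fraction. With x_i = (sqrt(447) + m_i)/d_i and (m_0, d_0) = (0, 1): a_0 = floor(sqrt(447)) = 21, since 21^2 = 441 <= 447 < 484 = 22^2.
Iterate m_{i+1} = d_i*a_i - m_i, d_{i+1} = (447 - m_{i+1}^2)/d_i, a_{i+1} = floor((a_0 + m_{i+1})/d_{i+1}):
  m_1 = 1*21 - 0 = 21, d_1 = (447 - 21^2)/1 = 6/1 = 6, a_1 = floor((21 + 21)/6) = 7.
  m_2 = 6*7 - 21 = 21, d_2 = (447 - 21^2)/6 = 6/6 = 1, a_2 = floor((21 + 21)/1) = 42.
  m_3 = 1*42 - 21 = 21, d_3 = (447 - 21^2)/1 = 6/1 = 6: (m_3, d_3) = (m_1, d_1) = (21, 6), so from here the quotients repeat a_1, a_2; the period length is 2.
So sqrt(447) = [21; (7, 42)] with period length k = 2.
k is even, so the fundamental solution of x^2 - 447y^2 = 1 is (p_{k-1}, q_{k-1}) = (p_1, q_1); compute convergents through index 1.
Convergents (p_i = a_i*p_{i-1} + p_{i-2}, q_i = a_i*q_{i-1} + q_{i-2} with p_{-2}=0, p_{-1}=1, q_{-2}=1, q_{-1}=0):
  i=0: a_0=21, p_0 = 21*1 + 0 = 21, q_0 = 21*0 + 1 = 1.
  i=1: a_1=7, p_1 = 7*21 + 1 = 148, q_1 = 7*1 + 0 = 7.
Check: 148^2 - 447*7^2 = 21904 - 21903 = 1, so (x, y) = (148, 7) solves the equation, and by the theorem it is the least positive solution.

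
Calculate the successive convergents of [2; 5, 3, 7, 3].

Using the convergent recurrence p_i = a_i*p_{i-1} + p_{i-2}, q_i = a_i*q_{i-1} + q_{i-2} with p_{-2}=0, p_{-1}=1, q_{-2}=1, q_{-1}=0:
  i=0: a_0=2, p_0 = 2*1 + 0 = 2, q_0 = 2*0 + 1 = 1.
  i=1: a_1=5, p_1 = 5*2 + 1 = 11, q_1 = 5*1 + 0 = 5.
  i=2: a_2=3, p_2 = 3*11 + 2 = 35, q_2 = 3*5 + 1 = 16.
  i=3: a_3=7, p_3 = 7*35 + 11 = 256, q_3 = 7*16 + 5 = 117.
  i=4: a_4=3, p_4 = 3*256 + 35 = 803, q_4 = 3*117 + 16 = 367.

2/1, 11/5, 35/16, 256/117, 803/367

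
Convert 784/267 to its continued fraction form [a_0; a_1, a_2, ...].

[2; 1, 14, 1, 2, 2, 2]

Run the Euclidean algorithm on 784 and 267; the successive quotients are the partial quotients a_0, a_1, ... (each step inverts the fractional part left over by the previous one):
  784 = 2*267 + 250, so a_0 = 2.
  267 = 1*250 + 17, so a_1 = 1.
  250 = 14*17 + 12, so a_2 = 14.
  17 = 1*12 + 5, so a_3 = 1.
  12 = 2*5 + 2, so a_4 = 2.
  5 = 2*2 + 1, so a_5 = 2.
  2 = 2*1 + 0, so a_6 = 2.
The remainder reaches 0 after 7 divisions, so the expansion has 7 partial quotients, read off in order.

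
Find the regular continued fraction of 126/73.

Run the Euclidean algorithm on 126 and 73; the successive quotients are the partial quotients a_0, a_1, ... (each step inverts the fractional part left over by the previous one):
  126 = 1*73 + 53, so a_0 = 1.
  73 = 1*53 + 20, so a_1 = 1.
  53 = 2*20 + 13, so a_2 = 2.
  20 = 1*13 + 7, so a_3 = 1.
  13 = 1*7 + 6, so a_4 = 1.
  7 = 1*6 + 1, so a_5 = 1.
  6 = 6*1 + 0, so a_6 = 6.
The remainder reaches 0 after 7 divisions, so the expansion has 7 partial quotients, read off in order.

[1; 1, 2, 1, 1, 1, 6]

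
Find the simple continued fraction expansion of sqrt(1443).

[37; (1, 74)]

Write x_i = (sqrt(1443) + m_i)/d_i with (m_0, d_0) = (0, 1). a_0 = floor(sqrt(1443)) = 37, since 37^2 = 1369 <= 1443 < 1444 = 38^2.
Iterate m_{i+1} = d_i*a_i - m_i, d_{i+1} = (1443 - m_{i+1}^2)/d_i, a_{i+1} = floor((a_0 + m_{i+1})/d_{i+1}):
  m_1 = 1*37 - 0 = 37, d_1 = (1443 - 37^2)/1 = 74/1 = 74, a_1 = floor((37 + 37)/74) = 1.
  m_2 = 74*1 - 37 = 37, d_2 = (1443 - 37^2)/74 = 74/74 = 1, a_2 = floor((37 + 37)/1) = 74.
  m_3 = 1*74 - 37 = 37, d_3 = (1443 - 37^2)/1 = 74/1 = 74: (m_3, d_3) = (m_1, d_1) = (37, 74), so from here the quotients repeat a_1, a_2; the period length is 2.
Hence the expansion of sqrt(1443) is a_0 = 37 followed by the repeating block 1, 74 (period 2).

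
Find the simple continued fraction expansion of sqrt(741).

Write x_i = (sqrt(741) + m_i)/d_i with (m_0, d_0) = (0, 1). a_0 = floor(sqrt(741)) = 27, since 27^2 = 729 <= 741 < 784 = 28^2.
Iterate m_{i+1} = d_i*a_i - m_i, d_{i+1} = (741 - m_{i+1}^2)/d_i, a_{i+1} = floor((a_0 + m_{i+1})/d_{i+1}):
  m_1 = 1*27 - 0 = 27, d_1 = (741 - 27^2)/1 = 12/1 = 12, a_1 = floor((27 + 27)/12) = 4.
  m_2 = 12*4 - 27 = 21, d_2 = (741 - 21^2)/12 = 300/12 = 25, a_2 = floor((27 + 21)/25) = 1.
  m_3 = 25*1 - 21 = 4, d_3 = (741 - 4^2)/25 = 725/25 = 29, a_3 = floor((27 + 4)/29) = 1.
  m_4 = 29*1 - 4 = 25, d_4 = (741 - 25^2)/29 = 116/29 = 4, a_4 = floor((27 + 25)/4) = 13.
  m_5 = 4*13 - 25 = 27, d_5 = (741 - 27^2)/4 = 12/4 = 3, a_5 = floor((27 + 27)/3) = 18.
  m_6 = 3*18 - 27 = 27, d_6 = (741 - 27^2)/3 = 12/3 = 4, a_6 = floor((27 + 27)/4) = 13.
  m_7 = 4*13 - 27 = 25, d_7 = (741 - 25^2)/4 = 116/4 = 29, a_7 = floor((27 + 25)/29) = 1.
  m_8 = 29*1 - 25 = 4, d_8 = (741 - 4^2)/29 = 725/29 = 25, a_8 = floor((27 + 4)/25) = 1.
  m_9 = 25*1 - 4 = 21, d_9 = (741 - 21^2)/25 = 300/25 = 12, a_9 = floor((27 + 21)/12) = 4.
  m_10 = 12*4 - 21 = 27, d_10 = (741 - 27^2)/12 = 12/12 = 1, a_10 = floor((27 + 27)/1) = 54.
  m_11 = 1*54 - 27 = 27, d_11 = (741 - 27^2)/1 = 12/1 = 12: (m_11, d_11) = (m_1, d_1) = (27, 12), so from here the quotients repeat a_1, ..., a_10; the period length is 10.
Hence the expansion of sqrt(741) is a_0 = 27 followed by the repeating block 4, 1, 1, 13, 18, 13, 1, 1, 4, 54 (period 10).

[27; (4, 1, 1, 13, 18, 13, 1, 1, 4, 54)]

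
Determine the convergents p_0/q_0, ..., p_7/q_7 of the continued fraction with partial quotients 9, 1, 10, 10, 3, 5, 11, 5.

Using the convergent recurrence p_i = a_i*p_{i-1} + p_{i-2}, q_i = a_i*q_{i-1} + q_{i-2} with p_{-2}=0, p_{-1}=1, q_{-2}=1, q_{-1}=0:
  i=0: a_0=9, p_0 = 9*1 + 0 = 9, q_0 = 9*0 + 1 = 1.
  i=1: a_1=1, p_1 = 1*9 + 1 = 10, q_1 = 1*1 + 0 = 1.
  i=2: a_2=10, p_2 = 10*10 + 9 = 109, q_2 = 10*1 + 1 = 11.
  i=3: a_3=10, p_3 = 10*109 + 10 = 1100, q_3 = 10*11 + 1 = 111.
  i=4: a_4=3, p_4 = 3*1100 + 109 = 3409, q_4 = 3*111 + 11 = 344.
  i=5: a_5=5, p_5 = 5*3409 + 1100 = 18145, q_5 = 5*344 + 111 = 1831.
  i=6: a_6=11, p_6 = 11*18145 + 3409 = 203004, q_6 = 11*1831 + 344 = 20485.
  i=7: a_7=5, p_7 = 5*203004 + 18145 = 1033165, q_7 = 5*20485 + 1831 = 104256.

9/1, 10/1, 109/11, 1100/111, 3409/344, 18145/1831, 203004/20485, 1033165/104256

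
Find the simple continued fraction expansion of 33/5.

Run the Euclidean algorithm on 33 and 5; the successive quotients are the partial quotients a_0, a_1, ... (each step inverts the fractional part left over by the previous one):
  33 = 6*5 + 3, so a_0 = 6.
  5 = 1*3 + 2, so a_1 = 1.
  3 = 1*2 + 1, so a_2 = 1.
  2 = 2*1 + 0, so a_3 = 2.
The remainder reaches 0 after 4 divisions, so the expansion has 4 partial quotients, read off in order.

[6; 1, 1, 2]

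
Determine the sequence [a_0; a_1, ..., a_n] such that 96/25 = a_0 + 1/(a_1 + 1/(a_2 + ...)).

[3; 1, 5, 4]

Run the Euclidean algorithm on 96 and 25; the successive quotients are the partial quotients a_0, a_1, ... (each step inverts the fractional part left over by the previous one):
  96 = 3*25 + 21, so a_0 = 3.
  25 = 1*21 + 4, so a_1 = 1.
  21 = 5*4 + 1, so a_2 = 5.
  4 = 4*1 + 0, so a_3 = 4.
The remainder reaches 0 after 4 divisions, so the expansion has 4 partial quotients, read off in order.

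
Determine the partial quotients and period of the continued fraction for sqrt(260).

[16; (8, 32)]

Write x_i = (sqrt(260) + m_i)/d_i with (m_0, d_0) = (0, 1). a_0 = floor(sqrt(260)) = 16, since 16^2 = 256 <= 260 < 289 = 17^2.
Iterate m_{i+1} = d_i*a_i - m_i, d_{i+1} = (260 - m_{i+1}^2)/d_i, a_{i+1} = floor((a_0 + m_{i+1})/d_{i+1}):
  m_1 = 1*16 - 0 = 16, d_1 = (260 - 16^2)/1 = 4/1 = 4, a_1 = floor((16 + 16)/4) = 8.
  m_2 = 4*8 - 16 = 16, d_2 = (260 - 16^2)/4 = 4/4 = 1, a_2 = floor((16 + 16)/1) = 32.
  m_3 = 1*32 - 16 = 16, d_3 = (260 - 16^2)/1 = 4/1 = 4: (m_3, d_3) = (m_1, d_1) = (16, 4), so from here the quotients repeat a_1, a_2; the period length is 2.
Hence the expansion of sqrt(260) is a_0 = 16 followed by the repeating block 8, 32 (period 2).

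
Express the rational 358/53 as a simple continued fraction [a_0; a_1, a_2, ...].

Run the Euclidean algorithm on 358 and 53; the successive quotients are the partial quotients a_0, a_1, ... (each step inverts the fractional part left over by the previous one):
  358 = 6*53 + 40, so a_0 = 6.
  53 = 1*40 + 13, so a_1 = 1.
  40 = 3*13 + 1, so a_2 = 3.
  13 = 13*1 + 0, so a_3 = 13.
The remainder reaches 0 after 4 divisions, so the expansion has 4 partial quotients, read off in order.

[6; 1, 3, 13]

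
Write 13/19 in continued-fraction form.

Run the Euclidean algorithm on 13 and 19; the successive quotients are the partial quotients a_0, a_1, ... (each step inverts the fractional part left over by the previous one):
  13 = 0*19 + 13, so a_0 = 0.
  19 = 1*13 + 6, so a_1 = 1.
  13 = 2*6 + 1, so a_2 = 2.
  6 = 6*1 + 0, so a_3 = 6.
The remainder reaches 0 after 4 divisions, so the expansion has 4 partial quotients, read off in order.

[0; 1, 2, 6]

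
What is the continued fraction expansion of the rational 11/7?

[1; 1, 1, 3]

Run the Euclidean algorithm on 11 and 7; the successive quotients are the partial quotients a_0, a_1, ... (each step inverts the fractional part left over by the previous one):
  11 = 1*7 + 4, so a_0 = 1.
  7 = 1*4 + 3, so a_1 = 1.
  4 = 1*3 + 1, so a_2 = 1.
  3 = 3*1 + 0, so a_3 = 3.
The remainder reaches 0 after 4 divisions, so the expansion has 4 partial quotients, read off in order.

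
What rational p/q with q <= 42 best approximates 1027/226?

50/11

Expand x = 1027/226 as a continued fraction with the Euclidean algorithm:
  1027 = 4*226 + 123, so a_0 = 4.
  226 = 1*123 + 103, so a_1 = 1.
  123 = 1*103 + 20, so a_2 = 1.
  103 = 5*20 + 3, so a_3 = 5.
  20 = 6*3 + 2, so a_4 = 6.
  3 = 1*2 + 1, so a_5 = 1.
  2 = 2*1 + 0, so a_6 = 2.
so x = [4; 1, 1, 5, 6, 1, 2].
Convergents (p_i = a_i*p_{i-1} + p_{i-2}, q_i = a_i*q_{i-1} + q_{i-2} with p_{-2}=0, p_{-1}=1, q_{-2}=1, q_{-1}=0), until the denominator exceeds 42:
  i=0: a_0=4, p_0 = 4*1 + 0 = 4, q_0 = 4*0 + 1 = 1.
  i=1: a_1=1, p_1 = 1*4 + 1 = 5, q_1 = 1*1 + 0 = 1.
  i=2: a_2=1, p_2 = 1*5 + 4 = 9, q_2 = 1*1 + 1 = 2.
  i=3: a_3=5, p_3 = 5*9 + 5 = 50, q_3 = 5*2 + 1 = 11.
  i=4: a_4=6, p_4 = 6*50 + 9 = 309, q_4 = 6*11 + 2 = 68.
q_4 = 68 > 42, so the last convergent with denominator <= 42 is p_3/q_3 = 50/11.
The closest fraction with denominator <= 42 is either p_3/q_3 or the intermediate fraction (k*p_3 + p_2)/(k*q_3 + q_2) with the largest k >= 1 whose denominator stays <= 42; these approach x as k grows, and every other convergent or intermediate fraction in range is farther away.
Largest k: floor((42 - q_2)/q_3) = floor((42 - 2)/11) = 3.
That gives (3*50 + 9)/(3*11 + 2) = 159/35.
Compare the errors: |x - 50/11| = |1027*11 - 50*226|/(226*11) = 3/2486, and |x - 159/35| = |1027*35 - 159*226|/(226*35) = 11/7910.
Cross-multiplying, 3*7910 = 23730 < 27346 = 11*2486, so 3/2486 is smaller: the convergent 50/11 is closer to x than 159/35.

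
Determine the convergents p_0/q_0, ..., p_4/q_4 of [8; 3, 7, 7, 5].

8/1, 25/3, 183/22, 1306/157, 6713/807

Using the convergent recurrence p_i = a_i*p_{i-1} + p_{i-2}, q_i = a_i*q_{i-1} + q_{i-2} with p_{-2}=0, p_{-1}=1, q_{-2}=1, q_{-1}=0:
  i=0: a_0=8, p_0 = 8*1 + 0 = 8, q_0 = 8*0 + 1 = 1.
  i=1: a_1=3, p_1 = 3*8 + 1 = 25, q_1 = 3*1 + 0 = 3.
  i=2: a_2=7, p_2 = 7*25 + 8 = 183, q_2 = 7*3 + 1 = 22.
  i=3: a_3=7, p_3 = 7*183 + 25 = 1306, q_3 = 7*22 + 3 = 157.
  i=4: a_4=5, p_4 = 5*1306 + 183 = 6713, q_4 = 5*157 + 22 = 807.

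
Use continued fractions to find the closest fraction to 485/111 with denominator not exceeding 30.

83/19

Expand x = 485/111 as a continued fraction with the Euclidean algorithm:
  485 = 4*111 + 41, so a_0 = 4.
  111 = 2*41 + 29, so a_1 = 2.
  41 = 1*29 + 12, so a_2 = 1.
  29 = 2*12 + 5, so a_3 = 2.
  12 = 2*5 + 2, so a_4 = 2.
  5 = 2*2 + 1, so a_5 = 2.
  2 = 2*1 + 0, so a_6 = 2.
so x = [4; 2, 1, 2, 2, 2, 2].
Convergents (p_i = a_i*p_{i-1} + p_{i-2}, q_i = a_i*q_{i-1} + q_{i-2} with p_{-2}=0, p_{-1}=1, q_{-2}=1, q_{-1}=0), until the denominator exceeds 30:
  i=0: a_0=4, p_0 = 4*1 + 0 = 4, q_0 = 4*0 + 1 = 1.
  i=1: a_1=2, p_1 = 2*4 + 1 = 9, q_1 = 2*1 + 0 = 2.
  i=2: a_2=1, p_2 = 1*9 + 4 = 13, q_2 = 1*2 + 1 = 3.
  i=3: a_3=2, p_3 = 2*13 + 9 = 35, q_3 = 2*3 + 2 = 8.
  i=4: a_4=2, p_4 = 2*35 + 13 = 83, q_4 = 2*8 + 3 = 19.
  i=5: a_5=2, p_5 = 2*83 + 35 = 201, q_5 = 2*19 + 8 = 46.
q_5 = 46 > 30, so the last convergent with denominator <= 30 is p_4/q_4 = 83/19.
The closest fraction with denominator <= 30 is either p_4/q_4 or the intermediate fraction (k*p_4 + p_3)/(k*q_4 + q_3) with the largest k >= 1 whose denominator stays <= 30; these approach x as k grows, and every other convergent or intermediate fraction in range is farther away.
Largest k: floor((30 - q_3)/q_4) = floor((30 - 8)/19) = 1.
That gives (1*83 + 35)/(1*19 + 8) = 118/27.
Compare the errors: |x - 83/19| = |485*19 - 83*111|/(111*19) = 2/2109, and |x - 118/27| = |485*27 - 118*111|/(111*27) = 3/2997.
Cross-multiplying, 2*2997 = 5994 < 6327 = 3*2109, so 2/2109 is smaller: the convergent 83/19 is closer to x than 118/27.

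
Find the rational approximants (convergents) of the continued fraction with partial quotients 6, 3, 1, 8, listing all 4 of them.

Using the convergent recurrence p_i = a_i*p_{i-1} + p_{i-2}, q_i = a_i*q_{i-1} + q_{i-2} with p_{-2}=0, p_{-1}=1, q_{-2}=1, q_{-1}=0:
  i=0: a_0=6, p_0 = 6*1 + 0 = 6, q_0 = 6*0 + 1 = 1.
  i=1: a_1=3, p_1 = 3*6 + 1 = 19, q_1 = 3*1 + 0 = 3.
  i=2: a_2=1, p_2 = 1*19 + 6 = 25, q_2 = 1*3 + 1 = 4.
  i=3: a_3=8, p_3 = 8*25 + 19 = 219, q_3 = 8*4 + 3 = 35.

6/1, 19/3, 25/4, 219/35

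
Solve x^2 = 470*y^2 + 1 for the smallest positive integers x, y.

First expand sqrt(470) as a continued fraction. With x_i = (sqrt(470) + m_i)/d_i and (m_0, d_0) = (0, 1): a_0 = floor(sqrt(470)) = 21, since 21^2 = 441 <= 470 < 484 = 22^2.
Iterate m_{i+1} = d_i*a_i - m_i, d_{i+1} = (470 - m_{i+1}^2)/d_i, a_{i+1} = floor((a_0 + m_{i+1})/d_{i+1}):
  m_1 = 1*21 - 0 = 21, d_1 = (470 - 21^2)/1 = 29/1 = 29, a_1 = floor((21 + 21)/29) = 1.
  m_2 = 29*1 - 21 = 8, d_2 = (470 - 8^2)/29 = 406/29 = 14, a_2 = floor((21 + 8)/14) = 2.
  m_3 = 14*2 - 8 = 20, d_3 = (470 - 20^2)/14 = 70/14 = 5, a_3 = floor((21 + 20)/5) = 8.
  m_4 = 5*8 - 20 = 20, d_4 = (470 - 20^2)/5 = 70/5 = 14, a_4 = floor((21 + 20)/14) = 2.
  m_5 = 14*2 - 20 = 8, d_5 = (470 - 8^2)/14 = 406/14 = 29, a_5 = floor((21 + 8)/29) = 1.
  m_6 = 29*1 - 8 = 21, d_6 = (470 - 21^2)/29 = 29/29 = 1, a_6 = floor((21 + 21)/1) = 42.
  m_7 = 1*42 - 21 = 21, d_7 = (470 - 21^2)/1 = 29/1 = 29: (m_7, d_7) = (m_1, d_1) = (21, 29), so from here the quotients repeat a_1, ..., a_6; the period length is 6.
So sqrt(470) = [21; (1, 2, 8, 2, 1, 42)] with period length k = 6.
k is even, so the fundamental solution of x^2 - 470y^2 = 1 is (p_{k-1}, q_{k-1}) = (p_5, q_5); compute convergents through index 5.
Convergents (p_i = a_i*p_{i-1} + p_{i-2}, q_i = a_i*q_{i-1} + q_{i-2} with p_{-2}=0, p_{-1}=1, q_{-2}=1, q_{-1}=0):
  i=0: a_0=21, p_0 = 21*1 + 0 = 21, q_0 = 21*0 + 1 = 1.
  i=1: a_1=1, p_1 = 1*21 + 1 = 22, q_1 = 1*1 + 0 = 1.
  i=2: a_2=2, p_2 = 2*22 + 21 = 65, q_2 = 2*1 + 1 = 3.
  i=3: a_3=8, p_3 = 8*65 + 22 = 542, q_3 = 8*3 + 1 = 25.
  i=4: a_4=2, p_4 = 2*542 + 65 = 1149, q_4 = 2*25 + 3 = 53.
  i=5: a_5=1, p_5 = 1*1149 + 542 = 1691, q_5 = 1*53 + 25 = 78.
Check: 1691^2 - 470*78^2 = 2859481 - 2859480 = 1, so (x, y) = (1691, 78) solves the equation, and by the theorem it is the least positive solution.

(x, y) = (1691, 78)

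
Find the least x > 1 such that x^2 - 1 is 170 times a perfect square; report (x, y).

First expand sqrt(170) as a continued fraction. With x_i = (sqrt(170) + m_i)/d_i and (m_0, d_0) = (0, 1): a_0 = floor(sqrt(170)) = 13, since 13^2 = 169 <= 170 < 196 = 14^2.
Iterate m_{i+1} = d_i*a_i - m_i, d_{i+1} = (170 - m_{i+1}^2)/d_i, a_{i+1} = floor((a_0 + m_{i+1})/d_{i+1}):
  m_1 = 1*13 - 0 = 13, d_1 = (170 - 13^2)/1 = 1/1 = 1, a_1 = floor((13 + 13)/1) = 26.
  m_2 = 1*26 - 13 = 13, d_2 = (170 - 13^2)/1 = 1/1 = 1: (m_2, d_2) = (m_1, d_1) = (13, 1), so from here the quotient a_1 repeats; the period length is 1.
So sqrt(170) = [13; (26)] with period length k = 1.
k is odd, so (p_{k-1}, q_{k-1}) only solves x^2 - 170y^2 = -1 and the fundamental solution of x^2 - 170y^2 = 1 is (p_{2k-1}, q_{2k-1}) = (p_1, q_1); compute convergents through index 1, running through the period twice.
Convergents (p_i = a_i*p_{i-1} + p_{i-2}, q_i = a_i*q_{i-1} + q_{i-2} with p_{-2}=0, p_{-1}=1, q_{-2}=1, q_{-1}=0):
  i=0: a_0=13, p_0 = 13*1 + 0 = 13, q_0 = 13*0 + 1 = 1.
  i=1: a_1=26, p_1 = 26*13 + 1 = 339, q_1 = 26*1 + 0 = 26.
Indeed p_0^2 - 170*q_0^2 = 169 - 170 = -1, not +1.
Check: 339^2 - 170*26^2 = 114921 - 114920 = 1, so (x, y) = (339, 26) solves the equation, and by the theorem it is the least positive solution.

(x, y) = (339, 26)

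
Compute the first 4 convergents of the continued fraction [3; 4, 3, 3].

Using the convergent recurrence p_i = a_i*p_{i-1} + p_{i-2}, q_i = a_i*q_{i-1} + q_{i-2} with p_{-2}=0, p_{-1}=1, q_{-2}=1, q_{-1}=0:
  i=0: a_0=3, p_0 = 3*1 + 0 = 3, q_0 = 3*0 + 1 = 1.
  i=1: a_1=4, p_1 = 4*3 + 1 = 13, q_1 = 4*1 + 0 = 4.
  i=2: a_2=3, p_2 = 3*13 + 3 = 42, q_2 = 3*4 + 1 = 13.
  i=3: a_3=3, p_3 = 3*42 + 13 = 139, q_3 = 3*13 + 4 = 43.

3/1, 13/4, 42/13, 139/43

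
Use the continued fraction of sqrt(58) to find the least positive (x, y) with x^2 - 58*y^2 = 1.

(x, y) = (19603, 2574)

First expand sqrt(58) as a continued fraction. With x_i = (sqrt(58) + m_i)/d_i and (m_0, d_0) = (0, 1): a_0 = floor(sqrt(58)) = 7, since 7^2 = 49 <= 58 < 64 = 8^2.
Iterate m_{i+1} = d_i*a_i - m_i, d_{i+1} = (58 - m_{i+1}^2)/d_i, a_{i+1} = floor((a_0 + m_{i+1})/d_{i+1}):
  m_1 = 1*7 - 0 = 7, d_1 = (58 - 7^2)/1 = 9/1 = 9, a_1 = floor((7 + 7)/9) = 1.
  m_2 = 9*1 - 7 = 2, d_2 = (58 - 2^2)/9 = 54/9 = 6, a_2 = floor((7 + 2)/6) = 1.
  m_3 = 6*1 - 2 = 4, d_3 = (58 - 4^2)/6 = 42/6 = 7, a_3 = floor((7 + 4)/7) = 1.
  m_4 = 7*1 - 4 = 3, d_4 = (58 - 3^2)/7 = 49/7 = 7, a_4 = floor((7 + 3)/7) = 1.
  m_5 = 7*1 - 3 = 4, d_5 = (58 - 4^2)/7 = 42/7 = 6, a_5 = floor((7 + 4)/6) = 1.
  m_6 = 6*1 - 4 = 2, d_6 = (58 - 2^2)/6 = 54/6 = 9, a_6 = floor((7 + 2)/9) = 1.
  m_7 = 9*1 - 2 = 7, d_7 = (58 - 7^2)/9 = 9/9 = 1, a_7 = floor((7 + 7)/1) = 14.
  m_8 = 1*14 - 7 = 7, d_8 = (58 - 7^2)/1 = 9/1 = 9: (m_8, d_8) = (m_1, d_1) = (7, 9), so from here the quotients repeat a_1, ..., a_7; the period length is 7.
So sqrt(58) = [7; (1, 1, 1, 1, 1, 1, 14)] with period length k = 7.
k is odd, so (p_{k-1}, q_{k-1}) only solves x^2 - 58y^2 = -1 and the fundamental solution of x^2 - 58y^2 = 1 is (p_{2k-1}, q_{2k-1}) = (p_13, q_13); compute convergents through index 13, running through the period twice.
Convergents (p_i = a_i*p_{i-1} + p_{i-2}, q_i = a_i*q_{i-1} + q_{i-2} with p_{-2}=0, p_{-1}=1, q_{-2}=1, q_{-1}=0):
  i=0: a_0=7, p_0 = 7*1 + 0 = 7, q_0 = 7*0 + 1 = 1.
  i=1: a_1=1, p_1 = 1*7 + 1 = 8, q_1 = 1*1 + 0 = 1.
  i=2: a_2=1, p_2 = 1*8 + 7 = 15, q_2 = 1*1 + 1 = 2.
  i=3: a_3=1, p_3 = 1*15 + 8 = 23, q_3 = 1*2 + 1 = 3.
  i=4: a_4=1, p_4 = 1*23 + 15 = 38, q_4 = 1*3 + 2 = 5.
  i=5: a_5=1, p_5 = 1*38 + 23 = 61, q_5 = 1*5 + 3 = 8.
  i=6: a_6=1, p_6 = 1*61 + 38 = 99, q_6 = 1*8 + 5 = 13.
  i=7: a_7=14, p_7 = 14*99 + 61 = 1447, q_7 = 14*13 + 8 = 190.
  i=8: a_8=1, p_8 = 1*1447 + 99 = 1546, q_8 = 1*190 + 13 = 203.
  i=9: a_9=1, p_9 = 1*1546 + 1447 = 2993, q_9 = 1*203 + 190 = 393.
  i=10: a_10=1, p_10 = 1*2993 + 1546 = 4539, q_10 = 1*393 + 203 = 596.
  i=11: a_11=1, p_11 = 1*4539 + 2993 = 7532, q_11 = 1*596 + 393 = 989.
  i=12: a_12=1, p_12 = 1*7532 + 4539 = 12071, q_12 = 1*989 + 596 = 1585.
  i=13: a_13=1, p_13 = 1*12071 + 7532 = 19603, q_13 = 1*1585 + 989 = 2574.
Indeed p_6^2 - 58*q_6^2 = 9801 - 9802 = -1, not +1.
Check: 19603^2 - 58*2574^2 = 384277609 - 384277608 = 1, so (x, y) = (19603, 2574) solves the equation, and by the theorem it is the least positive solution.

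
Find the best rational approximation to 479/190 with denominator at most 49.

121/48

Expand x = 479/190 as a continued fraction with the Euclidean algorithm:
  479 = 2*190 + 99, so a_0 = 2.
  190 = 1*99 + 91, so a_1 = 1.
  99 = 1*91 + 8, so a_2 = 1.
  91 = 11*8 + 3, so a_3 = 11.
  8 = 2*3 + 2, so a_4 = 2.
  3 = 1*2 + 1, so a_5 = 1.
  2 = 2*1 + 0, so a_6 = 2.
so x = [2; 1, 1, 11, 2, 1, 2].
Convergents (p_i = a_i*p_{i-1} + p_{i-2}, q_i = a_i*q_{i-1} + q_{i-2} with p_{-2}=0, p_{-1}=1, q_{-2}=1, q_{-1}=0), until the denominator exceeds 49:
  i=0: a_0=2, p_0 = 2*1 + 0 = 2, q_0 = 2*0 + 1 = 1.
  i=1: a_1=1, p_1 = 1*2 + 1 = 3, q_1 = 1*1 + 0 = 1.
  i=2: a_2=1, p_2 = 1*3 + 2 = 5, q_2 = 1*1 + 1 = 2.
  i=3: a_3=11, p_3 = 11*5 + 3 = 58, q_3 = 11*2 + 1 = 23.
  i=4: a_4=2, p_4 = 2*58 + 5 = 121, q_4 = 2*23 + 2 = 48.
  i=5: a_5=1, p_5 = 1*121 + 58 = 179, q_5 = 1*48 + 23 = 71.
q_5 = 71 > 49, so the last convergent with denominator <= 49 is p_4/q_4 = 121/48.
The closest fraction with denominator <= 49 is either p_4/q_4 or the intermediate fraction (k*p_4 + p_3)/(k*q_4 + q_3) with the largest k >= 1 whose denominator stays <= 49; these approach x as k grows, and every other convergent or intermediate fraction in range is farther away.
Largest k: floor((49 - q_3)/q_4) = floor((49 - 23)/48) = 0.
Since k = 0, no intermediate fraction beyond p_4/q_4 has denominator <= 49, so the convergent 121/48 is the closest (its error is |479*48 - 121*190|/(190*48) = 2/9120).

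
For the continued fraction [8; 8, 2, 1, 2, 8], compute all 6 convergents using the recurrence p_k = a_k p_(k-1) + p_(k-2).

8/1, 65/8, 138/17, 203/25, 544/67, 4555/561

Using the convergent recurrence p_i = a_i*p_{i-1} + p_{i-2}, q_i = a_i*q_{i-1} + q_{i-2} with p_{-2}=0, p_{-1}=1, q_{-2}=1, q_{-1}=0:
  i=0: a_0=8, p_0 = 8*1 + 0 = 8, q_0 = 8*0 + 1 = 1.
  i=1: a_1=8, p_1 = 8*8 + 1 = 65, q_1 = 8*1 + 0 = 8.
  i=2: a_2=2, p_2 = 2*65 + 8 = 138, q_2 = 2*8 + 1 = 17.
  i=3: a_3=1, p_3 = 1*138 + 65 = 203, q_3 = 1*17 + 8 = 25.
  i=4: a_4=2, p_4 = 2*203 + 138 = 544, q_4 = 2*25 + 17 = 67.
  i=5: a_5=8, p_5 = 8*544 + 203 = 4555, q_5 = 8*67 + 25 = 561.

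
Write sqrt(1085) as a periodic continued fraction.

[32; (1, 15, 2, 15, 1, 64)]

Write x_i = (sqrt(1085) + m_i)/d_i with (m_0, d_0) = (0, 1). a_0 = floor(sqrt(1085)) = 32, since 32^2 = 1024 <= 1085 < 1089 = 33^2.
Iterate m_{i+1} = d_i*a_i - m_i, d_{i+1} = (1085 - m_{i+1}^2)/d_i, a_{i+1} = floor((a_0 + m_{i+1})/d_{i+1}):
  m_1 = 1*32 - 0 = 32, d_1 = (1085 - 32^2)/1 = 61/1 = 61, a_1 = floor((32 + 32)/61) = 1.
  m_2 = 61*1 - 32 = 29, d_2 = (1085 - 29^2)/61 = 244/61 = 4, a_2 = floor((32 + 29)/4) = 15.
  m_3 = 4*15 - 29 = 31, d_3 = (1085 - 31^2)/4 = 124/4 = 31, a_3 = floor((32 + 31)/31) = 2.
  m_4 = 31*2 - 31 = 31, d_4 = (1085 - 31^2)/31 = 124/31 = 4, a_4 = floor((32 + 31)/4) = 15.
  m_5 = 4*15 - 31 = 29, d_5 = (1085 - 29^2)/4 = 244/4 = 61, a_5 = floor((32 + 29)/61) = 1.
  m_6 = 61*1 - 29 = 32, d_6 = (1085 - 32^2)/61 = 61/61 = 1, a_6 = floor((32 + 32)/1) = 64.
  m_7 = 1*64 - 32 = 32, d_7 = (1085 - 32^2)/1 = 61/1 = 61: (m_7, d_7) = (m_1, d_1) = (32, 61), so from here the quotients repeat a_1, ..., a_6; the period length is 6.
Hence the expansion of sqrt(1085) is a_0 = 32 followed by the repeating block 1, 15, 2, 15, 1, 64 (period 6).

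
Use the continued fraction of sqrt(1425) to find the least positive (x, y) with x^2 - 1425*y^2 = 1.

(x, y) = (151, 4)

First expand sqrt(1425) as a continued fraction. With x_i = (sqrt(1425) + m_i)/d_i and (m_0, d_0) = (0, 1): a_0 = floor(sqrt(1425)) = 37, since 37^2 = 1369 <= 1425 < 1444 = 38^2.
Iterate m_{i+1} = d_i*a_i - m_i, d_{i+1} = (1425 - m_{i+1}^2)/d_i, a_{i+1} = floor((a_0 + m_{i+1})/d_{i+1}):
  m_1 = 1*37 - 0 = 37, d_1 = (1425 - 37^2)/1 = 56/1 = 56, a_1 = floor((37 + 37)/56) = 1.
  m_2 = 56*1 - 37 = 19, d_2 = (1425 - 19^2)/56 = 1064/56 = 19, a_2 = floor((37 + 19)/19) = 2.
  m_3 = 19*2 - 19 = 19, d_3 = (1425 - 19^2)/19 = 1064/19 = 56, a_3 = floor((37 + 19)/56) = 1.
  m_4 = 56*1 - 19 = 37, d_4 = (1425 - 37^2)/56 = 56/56 = 1, a_4 = floor((37 + 37)/1) = 74.
  m_5 = 1*74 - 37 = 37, d_5 = (1425 - 37^2)/1 = 56/1 = 56: (m_5, d_5) = (m_1, d_1) = (37, 56), so from here the quotients repeat a_1, ..., a_4; the period length is 4.
So sqrt(1425) = [37; (1, 2, 1, 74)] with period length k = 4.
k is even, so the fundamental solution of x^2 - 1425y^2 = 1 is (p_{k-1}, q_{k-1}) = (p_3, q_3); compute convergents through index 3.
Convergents (p_i = a_i*p_{i-1} + p_{i-2}, q_i = a_i*q_{i-1} + q_{i-2} with p_{-2}=0, p_{-1}=1, q_{-2}=1, q_{-1}=0):
  i=0: a_0=37, p_0 = 37*1 + 0 = 37, q_0 = 37*0 + 1 = 1.
  i=1: a_1=1, p_1 = 1*37 + 1 = 38, q_1 = 1*1 + 0 = 1.
  i=2: a_2=2, p_2 = 2*38 + 37 = 113, q_2 = 2*1 + 1 = 3.
  i=3: a_3=1, p_3 = 1*113 + 38 = 151, q_3 = 1*3 + 1 = 4.
Check: 151^2 - 1425*4^2 = 22801 - 22800 = 1, so (x, y) = (151, 4) solves the equation, and by the theorem it is the least positive solution.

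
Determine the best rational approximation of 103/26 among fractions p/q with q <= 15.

59/15

Expand x = 103/26 as a continued fraction with the Euclidean algorithm:
  103 = 3*26 + 25, so a_0 = 3.
  26 = 1*25 + 1, so a_1 = 1.
  25 = 25*1 + 0, so a_2 = 25.
so x = [3; 1, 25].
Convergents (p_i = a_i*p_{i-1} + p_{i-2}, q_i = a_i*q_{i-1} + q_{i-2} with p_{-2}=0, p_{-1}=1, q_{-2}=1, q_{-1}=0), until the denominator exceeds 15:
  i=0: a_0=3, p_0 = 3*1 + 0 = 3, q_0 = 3*0 + 1 = 1.
  i=1: a_1=1, p_1 = 1*3 + 1 = 4, q_1 = 1*1 + 0 = 1.
  i=2: a_2=25, p_2 = 25*4 + 3 = 103, q_2 = 25*1 + 1 = 26.
q_2 = 26 > 15, so the last convergent with denominator <= 15 is p_1/q_1 = 4/1.
The closest fraction with denominator <= 15 is either p_1/q_1 or the intermediate fraction (k*p_1 + p_0)/(k*q_1 + q_0) with the largest k >= 1 whose denominator stays <= 15; these approach x as k grows, and every other convergent or intermediate fraction in range is farther away.
Largest k: floor((15 - q_0)/q_1) = floor((15 - 1)/1) = 14.
That gives (14*4 + 3)/(14*1 + 1) = 59/15.
Compare the errors: |x - 4/1| = |103*1 - 4*26|/(26*1) = 1/26, and |x - 59/15| = |103*15 - 59*26|/(26*15) = 11/390.
Cross-multiplying, 11*26 = 286 < 390 = 1*390, so 11/390 is smaller: the intermediate fraction 59/15 is closer to x than 4/1.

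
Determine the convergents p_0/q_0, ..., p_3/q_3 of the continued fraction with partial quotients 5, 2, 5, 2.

Using the convergent recurrence p_i = a_i*p_{i-1} + p_{i-2}, q_i = a_i*q_{i-1} + q_{i-2} with p_{-2}=0, p_{-1}=1, q_{-2}=1, q_{-1}=0:
  i=0: a_0=5, p_0 = 5*1 + 0 = 5, q_0 = 5*0 + 1 = 1.
  i=1: a_1=2, p_1 = 2*5 + 1 = 11, q_1 = 2*1 + 0 = 2.
  i=2: a_2=5, p_2 = 5*11 + 5 = 60, q_2 = 5*2 + 1 = 11.
  i=3: a_3=2, p_3 = 2*60 + 11 = 131, q_3 = 2*11 + 2 = 24.

5/1, 11/2, 60/11, 131/24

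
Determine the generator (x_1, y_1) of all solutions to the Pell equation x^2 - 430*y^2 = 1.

First expand sqrt(430) as a continued fraction. With x_i = (sqrt(430) + m_i)/d_i and (m_0, d_0) = (0, 1): a_0 = floor(sqrt(430)) = 20, since 20^2 = 400 <= 430 < 441 = 21^2.
Iterate m_{i+1} = d_i*a_i - m_i, d_{i+1} = (430 - m_{i+1}^2)/d_i, a_{i+1} = floor((a_0 + m_{i+1})/d_{i+1}):
  m_1 = 1*20 - 0 = 20, d_1 = (430 - 20^2)/1 = 30/1 = 30, a_1 = floor((20 + 20)/30) = 1.
  m_2 = 30*1 - 20 = 10, d_2 = (430 - 10^2)/30 = 330/30 = 11, a_2 = floor((20 + 10)/11) = 2.
  m_3 = 11*2 - 10 = 12, d_3 = (430 - 12^2)/11 = 286/11 = 26, a_3 = floor((20 + 12)/26) = 1.
  m_4 = 26*1 - 12 = 14, d_4 = (430 - 14^2)/26 = 234/26 = 9, a_4 = floor((20 + 14)/9) = 3.
  m_5 = 9*3 - 14 = 13, d_5 = (430 - 13^2)/9 = 261/9 = 29, a_5 = floor((20 + 13)/29) = 1.
  m_6 = 29*1 - 13 = 16, d_6 = (430 - 16^2)/29 = 174/29 = 6, a_6 = floor((20 + 16)/6) = 6.
  m_7 = 6*6 - 16 = 20, d_7 = (430 - 20^2)/6 = 30/6 = 5, a_7 = floor((20 + 20)/5) = 8.
  m_8 = 5*8 - 20 = 20, d_8 = (430 - 20^2)/5 = 30/5 = 6, a_8 = floor((20 + 20)/6) = 6.
  m_9 = 6*6 - 20 = 16, d_9 = (430 - 16^2)/6 = 174/6 = 29, a_9 = floor((20 + 16)/29) = 1.
  m_10 = 29*1 - 16 = 13, d_10 = (430 - 13^2)/29 = 261/29 = 9, a_10 = floor((20 + 13)/9) = 3.
  m_11 = 9*3 - 13 = 14, d_11 = (430 - 14^2)/9 = 234/9 = 26, a_11 = floor((20 + 14)/26) = 1.
  m_12 = 26*1 - 14 = 12, d_12 = (430 - 12^2)/26 = 286/26 = 11, a_12 = floor((20 + 12)/11) = 2.
  m_13 = 11*2 - 12 = 10, d_13 = (430 - 10^2)/11 = 330/11 = 30, a_13 = floor((20 + 10)/30) = 1.
  m_14 = 30*1 - 10 = 20, d_14 = (430 - 20^2)/30 = 30/30 = 1, a_14 = floor((20 + 20)/1) = 40.
  m_15 = 1*40 - 20 = 20, d_15 = (430 - 20^2)/1 = 30/1 = 30: (m_15, d_15) = (m_1, d_1) = (20, 30), so from here the quotients repeat a_1, ..., a_14; the period length is 14.
So sqrt(430) = [20; (1, 2, 1, 3, 1, 6, 8, 6, 1, 3, 1, 2, 1, 40)] with period length k = 14.
k is even, so the fundamental solution of x^2 - 430y^2 = 1 is (p_{k-1}, q_{k-1}) = (p_13, q_13); compute convergents through index 13.
Convergents (p_i = a_i*p_{i-1} + p_{i-2}, q_i = a_i*q_{i-1} + q_{i-2} with p_{-2}=0, p_{-1}=1, q_{-2}=1, q_{-1}=0):
  i=0: a_0=20, p_0 = 20*1 + 0 = 20, q_0 = 20*0 + 1 = 1.
  i=1: a_1=1, p_1 = 1*20 + 1 = 21, q_1 = 1*1 + 0 = 1.
  i=2: a_2=2, p_2 = 2*21 + 20 = 62, q_2 = 2*1 + 1 = 3.
  i=3: a_3=1, p_3 = 1*62 + 21 = 83, q_3 = 1*3 + 1 = 4.
  i=4: a_4=3, p_4 = 3*83 + 62 = 311, q_4 = 3*4 + 3 = 15.
  i=5: a_5=1, p_5 = 1*311 + 83 = 394, q_5 = 1*15 + 4 = 19.
  i=6: a_6=6, p_6 = 6*394 + 311 = 2675, q_6 = 6*19 + 15 = 129.
  i=7: a_7=8, p_7 = 8*2675 + 394 = 21794, q_7 = 8*129 + 19 = 1051.
  i=8: a_8=6, p_8 = 6*21794 + 2675 = 133439, q_8 = 6*1051 + 129 = 6435.
  i=9: a_9=1, p_9 = 1*133439 + 21794 = 155233, q_9 = 1*6435 + 1051 = 7486.
  i=10: a_10=3, p_10 = 3*155233 + 133439 = 599138, q_10 = 3*7486 + 6435 = 28893.
  i=11: a_11=1, p_11 = 1*599138 + 155233 = 754371, q_11 = 1*28893 + 7486 = 36379.
  i=12: a_12=2, p_12 = 2*754371 + 599138 = 2107880, q_12 = 2*36379 + 28893 = 101651.
  i=13: a_13=1, p_13 = 1*2107880 + 754371 = 2862251, q_13 = 1*101651 + 36379 = 138030.
Check: 2862251^2 - 430*138030^2 = 8192480787001 - 8192480787000 = 1, so (x, y) = (2862251, 138030) solves the equation, and by the theorem it is the least positive solution.

(x, y) = (2862251, 138030)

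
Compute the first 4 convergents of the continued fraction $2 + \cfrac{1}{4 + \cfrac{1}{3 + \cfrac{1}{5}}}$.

Using the convergent recurrence p_i = a_i*p_{i-1} + p_{i-2}, q_i = a_i*q_{i-1} + q_{i-2} with p_{-2}=0, p_{-1}=1, q_{-2}=1, q_{-1}=0:
  i=0: a_0=2, p_0 = 2*1 + 0 = 2, q_0 = 2*0 + 1 = 1.
  i=1: a_1=4, p_1 = 4*2 + 1 = 9, q_1 = 4*1 + 0 = 4.
  i=2: a_2=3, p_2 = 3*9 + 2 = 29, q_2 = 3*4 + 1 = 13.
  i=3: a_3=5, p_3 = 5*29 + 9 = 154, q_3 = 5*13 + 4 = 69.

2/1, 9/4, 29/13, 154/69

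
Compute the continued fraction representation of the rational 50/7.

Run the Euclidean algorithm on 50 and 7; the successive quotients are the partial quotients a_0, a_1, ... (each step inverts the fractional part left over by the previous one):
  50 = 7*7 + 1, so a_0 = 7.
  7 = 7*1 + 0, so a_1 = 7.
The remainder reaches 0 after 2 divisions, so the expansion has 2 partial quotients, read off in order.

[7; 7]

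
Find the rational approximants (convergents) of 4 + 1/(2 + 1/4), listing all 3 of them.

4/1, 9/2, 40/9

Using the convergent recurrence p_i = a_i*p_{i-1} + p_{i-2}, q_i = a_i*q_{i-1} + q_{i-2} with p_{-2}=0, p_{-1}=1, q_{-2}=1, q_{-1}=0:
  i=0: a_0=4, p_0 = 4*1 + 0 = 4, q_0 = 4*0 + 1 = 1.
  i=1: a_1=2, p_1 = 2*4 + 1 = 9, q_1 = 2*1 + 0 = 2.
  i=2: a_2=4, p_2 = 4*9 + 4 = 40, q_2 = 4*2 + 1 = 9.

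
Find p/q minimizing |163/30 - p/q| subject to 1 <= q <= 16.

87/16

Expand x = 163/30 as a continued fraction with the Euclidean algorithm:
  163 = 5*30 + 13, so a_0 = 5.
  30 = 2*13 + 4, so a_1 = 2.
  13 = 3*4 + 1, so a_2 = 3.
  4 = 4*1 + 0, so a_3 = 4.
so x = [5; 2, 3, 4].
Convergents (p_i = a_i*p_{i-1} + p_{i-2}, q_i = a_i*q_{i-1} + q_{i-2} with p_{-2}=0, p_{-1}=1, q_{-2}=1, q_{-1}=0), until the denominator exceeds 16:
  i=0: a_0=5, p_0 = 5*1 + 0 = 5, q_0 = 5*0 + 1 = 1.
  i=1: a_1=2, p_1 = 2*5 + 1 = 11, q_1 = 2*1 + 0 = 2.
  i=2: a_2=3, p_2 = 3*11 + 5 = 38, q_2 = 3*2 + 1 = 7.
  i=3: a_3=4, p_3 = 4*38 + 11 = 163, q_3 = 4*7 + 2 = 30.
q_3 = 30 > 16, so the last convergent with denominator <= 16 is p_2/q_2 = 38/7.
The closest fraction with denominator <= 16 is either p_2/q_2 or the intermediate fraction (k*p_2 + p_1)/(k*q_2 + q_1) with the largest k >= 1 whose denominator stays <= 16; these approach x as k grows, and every other convergent or intermediate fraction in range is farther away.
Largest k: floor((16 - q_1)/q_2) = floor((16 - 2)/7) = 2.
That gives (2*38 + 11)/(2*7 + 2) = 87/16.
Compare the errors: |x - 38/7| = |163*7 - 38*30|/(30*7) = 1/210, and |x - 87/16| = |163*16 - 87*30|/(30*16) = 2/480.
Cross-multiplying, 2*210 = 420 < 480 = 1*480, so 2/480 is smaller: the intermediate fraction 87/16 is closer to x than 38/7.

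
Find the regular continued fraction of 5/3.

Run the Euclidean algorithm on 5 and 3; the successive quotients are the partial quotients a_0, a_1, ... (each step inverts the fractional part left over by the previous one):
  5 = 1*3 + 2, so a_0 = 1.
  3 = 1*2 + 1, so a_1 = 1.
  2 = 2*1 + 0, so a_2 = 2.
The remainder reaches 0 after 3 divisions, so the expansion has 3 partial quotients, read off in order.

[1; 1, 2]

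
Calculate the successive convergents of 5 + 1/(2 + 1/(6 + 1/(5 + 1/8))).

5/1, 11/2, 71/13, 366/67, 2999/549

Using the convergent recurrence p_i = a_i*p_{i-1} + p_{i-2}, q_i = a_i*q_{i-1} + q_{i-2} with p_{-2}=0, p_{-1}=1, q_{-2}=1, q_{-1}=0:
  i=0: a_0=5, p_0 = 5*1 + 0 = 5, q_0 = 5*0 + 1 = 1.
  i=1: a_1=2, p_1 = 2*5 + 1 = 11, q_1 = 2*1 + 0 = 2.
  i=2: a_2=6, p_2 = 6*11 + 5 = 71, q_2 = 6*2 + 1 = 13.
  i=3: a_3=5, p_3 = 5*71 + 11 = 366, q_3 = 5*13 + 2 = 67.
  i=4: a_4=8, p_4 = 8*366 + 71 = 2999, q_4 = 8*67 + 13 = 549.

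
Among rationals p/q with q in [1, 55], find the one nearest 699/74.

444/47

Expand x = 699/74 as a continued fraction with the Euclidean algorithm:
  699 = 9*74 + 33, so a_0 = 9.
  74 = 2*33 + 8, so a_1 = 2.
  33 = 4*8 + 1, so a_2 = 4.
  8 = 8*1 + 0, so a_3 = 8.
so x = [9; 2, 4, 8].
Convergents (p_i = a_i*p_{i-1} + p_{i-2}, q_i = a_i*q_{i-1} + q_{i-2} with p_{-2}=0, p_{-1}=1, q_{-2}=1, q_{-1}=0), until the denominator exceeds 55:
  i=0: a_0=9, p_0 = 9*1 + 0 = 9, q_0 = 9*0 + 1 = 1.
  i=1: a_1=2, p_1 = 2*9 + 1 = 19, q_1 = 2*1 + 0 = 2.
  i=2: a_2=4, p_2 = 4*19 + 9 = 85, q_2 = 4*2 + 1 = 9.
  i=3: a_3=8, p_3 = 8*85 + 19 = 699, q_3 = 8*9 + 2 = 74.
q_3 = 74 > 55, so the last convergent with denominator <= 55 is p_2/q_2 = 85/9.
The closest fraction with denominator <= 55 is either p_2/q_2 or the intermediate fraction (k*p_2 + p_1)/(k*q_2 + q_1) with the largest k >= 1 whose denominator stays <= 55; these approach x as k grows, and every other convergent or intermediate fraction in range is farther away.
Largest k: floor((55 - q_1)/q_2) = floor((55 - 2)/9) = 5.
That gives (5*85 + 19)/(5*9 + 2) = 444/47.
Compare the errors: |x - 85/9| = |699*9 - 85*74|/(74*9) = 1/666, and |x - 444/47| = |699*47 - 444*74|/(74*47) = 3/3478.
Cross-multiplying, 3*666 = 1998 < 3478 = 1*3478, so 3/3478 is smaller: the intermediate fraction 444/47 is closer to x than 85/9.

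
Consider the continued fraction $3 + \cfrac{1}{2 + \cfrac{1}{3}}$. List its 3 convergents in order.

3/1, 7/2, 24/7

Using the convergent recurrence p_i = a_i*p_{i-1} + p_{i-2}, q_i = a_i*q_{i-1} + q_{i-2} with p_{-2}=0, p_{-1}=1, q_{-2}=1, q_{-1}=0:
  i=0: a_0=3, p_0 = 3*1 + 0 = 3, q_0 = 3*0 + 1 = 1.
  i=1: a_1=2, p_1 = 2*3 + 1 = 7, q_1 = 2*1 + 0 = 2.
  i=2: a_2=3, p_2 = 3*7 + 3 = 24, q_2 = 3*2 + 1 = 7.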